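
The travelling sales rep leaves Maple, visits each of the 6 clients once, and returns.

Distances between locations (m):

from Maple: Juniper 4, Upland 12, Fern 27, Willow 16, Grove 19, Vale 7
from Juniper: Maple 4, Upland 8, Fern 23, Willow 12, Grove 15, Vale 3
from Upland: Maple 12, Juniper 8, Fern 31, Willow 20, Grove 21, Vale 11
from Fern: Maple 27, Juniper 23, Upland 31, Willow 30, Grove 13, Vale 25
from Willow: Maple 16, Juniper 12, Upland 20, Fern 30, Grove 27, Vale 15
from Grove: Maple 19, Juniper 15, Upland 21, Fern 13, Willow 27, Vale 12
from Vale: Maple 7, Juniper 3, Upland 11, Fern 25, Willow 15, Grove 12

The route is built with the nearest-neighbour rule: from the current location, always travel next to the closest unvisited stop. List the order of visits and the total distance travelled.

At Maple the remaining stops are Juniper 4, Vale 7, Upland 12, Willow 16, Grove 19, Fern 27; go to Juniper.
At Juniper the remaining stops are Vale 3, Upland 8, Willow 12, Grove 15, Fern 23; go to Vale.
At Vale the remaining stops are Upland 11, Grove 12, Willow 15, Fern 25; go to Upland.
At Upland the remaining stops are Willow 20, Grove 21, Fern 31; go to Willow.
At Willow the remaining stops are Grove 27, Fern 30; go to Grove.
At Grove the remaining stops are Fern 13; go to Fern.
Return Fern→Maple: 27.
Total = 4 + 3 + 11 + 20 + 27 + 13 + 27 = 105.

Nearest-neighbour total = 105 m; route Maple → Juniper → Vale → Upland → Willow → Grove → Fern → Maple.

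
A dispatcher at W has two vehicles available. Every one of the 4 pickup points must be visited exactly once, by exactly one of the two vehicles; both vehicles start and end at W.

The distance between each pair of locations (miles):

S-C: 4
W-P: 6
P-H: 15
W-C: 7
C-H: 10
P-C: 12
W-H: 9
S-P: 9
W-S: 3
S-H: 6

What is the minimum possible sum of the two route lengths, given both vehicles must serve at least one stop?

38 miles — the smallest possible combined total.

Try each way of splitting the stops between the two vehicles (each non-empty) and, for each split, find the best tour for each vehicle:
  {S} + {P, C, H}: 6 + 37 = 43
  {P} + {S, C, H}: 12 + 26 = 38
  {S, P} + {C, H}: 18 + 26 = 44
  {C} + {S, P, H}: 14 + 30 = 44
  {S, C} + {P, H}: 14 + 30 = 44
  {P, C} + {S, H}: 25 + 18 = 43
  … (7 splits in total)
Best: vehicle 1 W → P → W = 12; vehicle 2 W → S → C → H → W = 26; combined 38.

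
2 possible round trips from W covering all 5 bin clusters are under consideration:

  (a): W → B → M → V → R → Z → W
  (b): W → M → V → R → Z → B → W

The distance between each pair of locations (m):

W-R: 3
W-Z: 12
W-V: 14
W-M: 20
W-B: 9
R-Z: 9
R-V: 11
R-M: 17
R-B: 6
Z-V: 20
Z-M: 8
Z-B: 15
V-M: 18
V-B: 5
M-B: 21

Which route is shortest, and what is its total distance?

Shortest is (a), total 80 m.

(a): 9 + 21 + 18 + 11 + 9 + 12 = 80
(b): 20 + 18 + 11 + 9 + 15 + 9 = 82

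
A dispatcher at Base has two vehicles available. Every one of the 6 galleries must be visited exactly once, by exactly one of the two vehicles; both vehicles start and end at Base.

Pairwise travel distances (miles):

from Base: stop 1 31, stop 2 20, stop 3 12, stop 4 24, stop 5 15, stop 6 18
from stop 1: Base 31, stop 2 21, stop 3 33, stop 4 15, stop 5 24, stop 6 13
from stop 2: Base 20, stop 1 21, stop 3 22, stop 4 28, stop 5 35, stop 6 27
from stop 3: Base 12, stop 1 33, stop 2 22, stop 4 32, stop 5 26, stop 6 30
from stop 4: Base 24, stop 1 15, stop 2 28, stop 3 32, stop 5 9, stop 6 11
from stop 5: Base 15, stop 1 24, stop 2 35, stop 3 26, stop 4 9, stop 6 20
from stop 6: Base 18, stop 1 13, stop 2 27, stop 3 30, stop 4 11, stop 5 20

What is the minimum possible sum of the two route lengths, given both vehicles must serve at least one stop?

Check every non-empty split of the stops between the two vehicles; for each half take its own optimal tour:
  {stop 1} + {stop 2, stop 3, stop 4, stop 5, stop 6}: 62 + 96 = 158
  {stop 2} + {stop 1, stop 3, stop 4, stop 5, stop 6}: 40 + 93 = 133
  {stop 1, stop 2} + {stop 3, stop 4, stop 5, stop 6}: 72 + 76 = 148
  {stop 3} + {stop 1, stop 2, stop 4, stop 5, stop 6}: 24 + 89 = 113
  {stop 1, stop 3} + {stop 2, stop 4, stop 5, stop 6}: 76 + 82 = 158
  {stop 2, stop 3} + {stop 1, stop 4, stop 5, stop 6}: 54 + 70 = 124
  … (31 splits in total)
Best: vehicle 1 Base → stop 3 → Base = 24; vehicle 2 Base → stop 2 → stop 1 → stop 6 → stop 4 → stop 5 → Base = 89; combined 113.

113 miles — the smallest possible combined total.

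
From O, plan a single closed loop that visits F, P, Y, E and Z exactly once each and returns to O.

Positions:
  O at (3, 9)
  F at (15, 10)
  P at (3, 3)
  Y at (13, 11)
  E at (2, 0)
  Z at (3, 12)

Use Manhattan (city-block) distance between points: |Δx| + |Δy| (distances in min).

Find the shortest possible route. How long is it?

Shortest round trip = 50 min.

There are 60 distinct closed tours to check (reversals are equivalent).
O-F-P-Y-E-Z-O: 13+19+18+22+13+3 = 88
O-F-P-Y-Z-E-O: 13+19+18+11+13+10 = 84
O-F-P-E-Y-Z-O: 13+19+4+22+11+3 = 72
O-F-P-E-Z-Y-O: 13+19+4+13+11+12 = 72
O-F-P-Z-Y-E-O: 13+19+9+11+22+10 = 84
O-F-P-Z-E-Y-O: 13+19+9+13+22+12 = 88
O-F-Y-P-E-Z-O: 13+3+18+4+13+3 = 54
O-F-Y-P-Z-E-O: 13+3+18+9+13+10 = 66
O-F-Y-E-P-Z-O: 13+3+22+4+9+3 = 54
O-F-Y-E-Z-P-O: 13+3+22+13+9+6 = 66
O-F-Y-Z-P-E-O: 13+3+11+9+4+10 = 50
O-F-Y-Z-E-P-O: 13+3+11+13+4+6 = 50
O-F-E-P-Y-Z-O: 13+23+4+18+11+3 = 72
O-F-E-P-Z-Y-O: 13+23+4+9+11+12 = 72
… (46 more)
The minimum is 50.
One optimal route: O → F → Y → Z → P → E → O (or its reverse).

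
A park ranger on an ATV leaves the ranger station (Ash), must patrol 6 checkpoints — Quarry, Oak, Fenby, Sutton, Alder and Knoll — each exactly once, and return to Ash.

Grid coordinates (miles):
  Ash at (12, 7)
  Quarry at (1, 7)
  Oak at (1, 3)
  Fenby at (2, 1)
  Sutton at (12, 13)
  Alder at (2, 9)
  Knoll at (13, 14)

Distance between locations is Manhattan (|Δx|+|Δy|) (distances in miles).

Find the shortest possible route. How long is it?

With 6 stops there are 6!/2 = 360 distinct round trips (a route and its reverse cost the same).
Ash → Quarry → Oak → Fenby → Sutton → Alder → Knoll → Ash: 11+4+3+22+14+16+8 = 78
Ash → Quarry → Oak → Fenby → Sutton → Knoll → Alder → Ash: 11+4+3+22+2+16+12 = 70
Ash → Quarry → Oak → Fenby → Alder → Sutton → Knoll → Ash: 11+4+3+8+14+2+8 = 50
Ash → Quarry → Oak → Fenby → Alder → Knoll → Sutton → Ash: 11+4+3+8+16+2+6 = 50
Ash → Quarry → Oak → Fenby → Knoll → Sutton → Alder → Ash: 11+4+3+24+2+14+12 = 70
Ash → Quarry → Oak → Fenby → Knoll → Alder → Sutton → Ash: 11+4+3+24+16+14+6 = 78
Ash → Quarry → Oak → Sutton → Fenby → Alder → Knoll → Ash: 11+4+21+22+8+16+8 = 90
Ash → Quarry → Oak → Sutton → Fenby → Knoll → Alder → Ash: 11+4+21+22+24+16+12 = 110
… (352 more)
The minimum is 50.
One optimal route: Ash → Quarry → Oak → Fenby → Alder → Sutton → Knoll → Ash (or its reverse).

50 miles — the shortest possible round trip.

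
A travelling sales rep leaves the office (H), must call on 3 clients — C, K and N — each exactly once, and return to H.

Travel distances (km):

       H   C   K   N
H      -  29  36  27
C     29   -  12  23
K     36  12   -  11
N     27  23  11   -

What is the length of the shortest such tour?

Minimum total distance: 79 km.

H-C-K-N-H: 29+12+11+27 = 79
H-C-N-K-H: 29+23+11+36 = 99
H-K-C-N-H: 36+12+23+27 = 98
The minimum is 79.
One optimal route: H → C → K → N → H (or its reverse).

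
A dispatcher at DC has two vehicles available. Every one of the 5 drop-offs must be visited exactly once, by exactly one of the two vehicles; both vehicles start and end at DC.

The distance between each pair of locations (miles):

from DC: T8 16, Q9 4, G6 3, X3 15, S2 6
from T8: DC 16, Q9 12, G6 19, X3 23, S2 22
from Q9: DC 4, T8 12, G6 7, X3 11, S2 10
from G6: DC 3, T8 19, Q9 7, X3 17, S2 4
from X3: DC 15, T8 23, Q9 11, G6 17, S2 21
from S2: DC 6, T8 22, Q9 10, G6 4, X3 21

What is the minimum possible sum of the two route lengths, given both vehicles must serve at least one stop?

67 miles — the smallest possible combined total.

There are 2^4 − 1 = 15 ways to divide the 5 stops into two non-empty groups. For each, the best each vehicle can do is its own shortest tour through its group:
  {T8} + {Q9, G6, X3, S2}: 32 + 42 = 74
  {Q9} + {T8, G6, X3, S2}: 8 + 66 = 74
  {T8, Q9} + {G6, X3, S2}: 32 + 42 = 74
  {G6} + {T8, Q9, X3, S2}: 6 + 66 = 72
  {T8, G6} + {Q9, X3, S2}: 38 + 42 = 80
  {Q9, G6} + {T8, X3, S2}: 14 + 66 = 80
  … (15 splits in total)
  {T8, Q9, X3} + {G6, S2}: 54 + 13 = 67  ← best
Best: vehicle 1 DC → T8 → Q9 → X3 → DC = 54; vehicle 2 DC → G6 → S2 → DC = 13; combined 67.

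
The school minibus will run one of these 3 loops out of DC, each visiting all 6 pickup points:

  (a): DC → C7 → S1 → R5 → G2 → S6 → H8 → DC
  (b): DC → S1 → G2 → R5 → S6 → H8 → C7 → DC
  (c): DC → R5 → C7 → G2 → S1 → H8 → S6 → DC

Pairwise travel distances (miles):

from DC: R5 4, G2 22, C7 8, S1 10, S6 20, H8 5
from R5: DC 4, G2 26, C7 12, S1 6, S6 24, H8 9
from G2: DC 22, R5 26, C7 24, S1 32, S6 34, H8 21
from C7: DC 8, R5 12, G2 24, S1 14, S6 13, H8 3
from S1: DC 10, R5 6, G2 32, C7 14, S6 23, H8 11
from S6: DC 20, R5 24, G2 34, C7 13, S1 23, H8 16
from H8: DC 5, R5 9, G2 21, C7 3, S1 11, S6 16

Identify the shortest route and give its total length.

(a): 8 + 14 + 6 + 26 + 34 + 16 + 5 = 109
(b): 10 + 32 + 26 + 24 + 16 + 3 + 8 = 119
(c): 4 + 12 + 24 + 32 + 11 + 16 + 20 = 119

109 miles — (a) is the shortest.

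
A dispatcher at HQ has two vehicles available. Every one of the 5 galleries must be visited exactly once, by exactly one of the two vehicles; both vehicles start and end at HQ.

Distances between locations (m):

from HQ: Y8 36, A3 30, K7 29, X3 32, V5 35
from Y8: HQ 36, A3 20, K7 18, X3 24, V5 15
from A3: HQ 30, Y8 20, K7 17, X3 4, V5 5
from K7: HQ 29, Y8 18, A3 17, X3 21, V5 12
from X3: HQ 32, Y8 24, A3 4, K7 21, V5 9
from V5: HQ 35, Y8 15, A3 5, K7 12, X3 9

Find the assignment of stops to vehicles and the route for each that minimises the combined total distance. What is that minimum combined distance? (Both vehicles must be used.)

Minimum combined distance: 150 m.

Try each way of splitting the stops between the two vehicles (each non-empty) and, for each split, find the best tour for each vehicle:
  {Y8} + {A3, K7, X3, V5}: 72 + 82 = 154
  {A3} + {Y8, K7, X3, V5}: 60 + 103 = 163
  {Y8, A3} + {K7, X3, V5}: 86 + 82 = 168
  {K7} + {Y8, A3, X3, V5}: 58 + 92 = 150
  {Y8, K7} + {A3, X3, V5}: 83 + 76 = 159
  {A3, K7} + {Y8, X3, V5}: 76 + 92 = 168
  … (15 splits in total)
Best: vehicle 1 HQ → K7 → HQ = 58; vehicle 2 HQ → Y8 → V5 → A3 → X3 → HQ = 92; combined 150.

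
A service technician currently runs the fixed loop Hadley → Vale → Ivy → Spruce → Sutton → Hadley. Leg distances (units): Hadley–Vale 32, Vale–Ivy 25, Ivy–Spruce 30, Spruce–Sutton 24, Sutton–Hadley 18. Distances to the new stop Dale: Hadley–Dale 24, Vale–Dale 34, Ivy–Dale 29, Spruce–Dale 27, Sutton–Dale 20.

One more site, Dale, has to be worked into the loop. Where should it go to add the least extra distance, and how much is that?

Insertion cost between consecutive stops i–j is d(i,Dale) + d(Dale,j) − d(i,j):
  between Hadley and Vale: 24 + 34 − 32 = 26
  between Vale and Ivy: 34 + 29 − 25 = 38
  between Ivy and Spruce: 29 + 27 − 30 = 26
  between Spruce and Sutton: 27 + 20 − 24 = 23
  between Sutton and Hadley: 20 + 24 − 18 = 26
Cheapest insertion is between Spruce and Sutton, adding 23.
New total = 129 + 23 = 152.

Adding 23 by placing Dale on the Spruce–Sutton leg.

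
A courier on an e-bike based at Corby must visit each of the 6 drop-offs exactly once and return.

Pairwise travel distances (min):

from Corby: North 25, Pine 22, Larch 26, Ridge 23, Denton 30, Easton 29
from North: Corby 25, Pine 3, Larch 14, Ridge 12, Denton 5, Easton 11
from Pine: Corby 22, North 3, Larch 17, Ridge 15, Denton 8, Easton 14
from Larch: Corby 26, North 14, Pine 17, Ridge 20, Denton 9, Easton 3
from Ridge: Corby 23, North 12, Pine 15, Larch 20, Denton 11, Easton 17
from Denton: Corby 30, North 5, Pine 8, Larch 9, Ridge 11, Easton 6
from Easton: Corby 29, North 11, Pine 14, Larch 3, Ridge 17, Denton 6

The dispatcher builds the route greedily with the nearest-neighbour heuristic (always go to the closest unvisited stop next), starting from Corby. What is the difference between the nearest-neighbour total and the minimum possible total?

1 min longer than the optimal tour.

Corby: Pine=22, Ridge=23, North=25, Larch=26, Easton=29, Denton=30 ⇒ Pine
Pine: North=3, Denton=8, Easton=14, Ridge=15, Larch=17 ⇒ North
North: Denton=5, Easton=11, Ridge=12, Larch=14 ⇒ Denton
Denton: Easton=6, Larch=9, Ridge=11 ⇒ Easton
Easton: Larch=3, Ridge=17 ⇒ Larch
Larch: Ridge=20 ⇒ Ridge
NN route Corby → Pine → North → Denton → Easton → Larch → Ridge → Corby costs 82.
Optimal: Corby → Larch → Easton → Denton → North → Pine → Ridge → Corby costs 81 (by enumerating all 360 distinct tours).
Excess = 82 − 81 = 1.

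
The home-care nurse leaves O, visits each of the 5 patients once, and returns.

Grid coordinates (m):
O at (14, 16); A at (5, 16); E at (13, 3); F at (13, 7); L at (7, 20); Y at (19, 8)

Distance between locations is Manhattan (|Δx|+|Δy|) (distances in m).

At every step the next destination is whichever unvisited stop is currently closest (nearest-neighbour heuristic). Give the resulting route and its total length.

O → [A:9 / F:10 / L:11 / Y:13 / E:14] → A (9)
A → [L:6 / F:17 / E:21 / Y:22] → L (6)
L → [F:19 / E:23 / Y:24] → F (19)
F → [E:4 / Y:7] → E (4)
E → [Y:11] → Y (11)
Return Y→O: 13.
Total = 9 + 6 + 19 + 4 + 11 + 13 = 62.

Total distance 62 m via the nearest-neighbour route O → A → L → F → E → Y → O.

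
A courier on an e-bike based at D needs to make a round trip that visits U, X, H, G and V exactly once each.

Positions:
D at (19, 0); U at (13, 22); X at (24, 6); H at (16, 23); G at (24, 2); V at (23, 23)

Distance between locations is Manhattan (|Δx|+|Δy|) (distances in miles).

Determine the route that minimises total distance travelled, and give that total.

Shortest round trip = 68 miles.

D - U - X - H - G - V - D: 28+27+25+29+22+27 = 158
D - U - X - H - V - G - D: 28+27+25+7+22+7 = 116
D - U - X - G - H - V - D: 28+27+4+29+7+27 = 122
D - U - X - G - V - H - D: 28+27+4+22+7+26 = 114
D - U - X - V - H - G - D: 28+27+18+7+29+7 = 116
D - U - X - V - G - H - D: 28+27+18+22+29+26 = 150
D - U - H - X - G - V - D: 28+4+25+4+22+27 = 110
D - U - H - X - V - G - D: 28+4+25+18+22+7 = 104
D - U - H - G - X - V - D: 28+4+29+4+18+27 = 110
D - U - H - G - V - X - D: 28+4+29+22+18+11 = 112
D - U - H - V - X - G - D: 28+4+7+18+4+7 = 68
D - U - H - V - G - X - D: 28+4+7+22+4+11 = 76
D - U - G - X - H - V - D: 28+31+4+25+7+27 = 122
D - U - G - X - V - H - D: 28+31+4+18+7+26 = 114
… (46 more)
The minimum is 68.
One optimal route: D → U → H → V → X → G → D (or its reverse).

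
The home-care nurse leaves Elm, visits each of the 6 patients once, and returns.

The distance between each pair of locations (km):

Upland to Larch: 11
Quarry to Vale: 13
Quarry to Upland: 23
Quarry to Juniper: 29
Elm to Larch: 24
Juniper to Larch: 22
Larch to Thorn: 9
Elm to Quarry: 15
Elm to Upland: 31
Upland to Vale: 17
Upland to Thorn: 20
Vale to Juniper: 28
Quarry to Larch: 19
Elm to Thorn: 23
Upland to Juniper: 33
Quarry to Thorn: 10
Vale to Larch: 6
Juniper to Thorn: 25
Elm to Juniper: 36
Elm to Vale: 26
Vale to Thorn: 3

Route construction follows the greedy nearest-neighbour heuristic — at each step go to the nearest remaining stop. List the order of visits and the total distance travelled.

Nearest-neighbour total = 114 km; route Elm → Quarry → Thorn → Vale → Larch → Upland → Juniper → Elm.

Elm → [Quarry:15 / Thorn:23 / Larch:24 / Vale:26 / Upland:31 / Juniper:36] → Quarry (15)
Quarry → [Thorn:10 / Vale:13 / Larch:19 / Upland:23 / Juniper:29] → Thorn (10)
Thorn → [Vale:3 / Larch:9 / Upland:20 / Juniper:25] → Vale (3)
Vale → [Larch:6 / Upland:17 / Juniper:28] → Larch (6)
Larch → [Upland:11 / Juniper:22] → Upland (11)
Upland → [Juniper:33] → Juniper (33)
Return Juniper→Elm: 36.
Total = 15 + 10 + 3 + 6 + 11 + 33 + 36 = 114.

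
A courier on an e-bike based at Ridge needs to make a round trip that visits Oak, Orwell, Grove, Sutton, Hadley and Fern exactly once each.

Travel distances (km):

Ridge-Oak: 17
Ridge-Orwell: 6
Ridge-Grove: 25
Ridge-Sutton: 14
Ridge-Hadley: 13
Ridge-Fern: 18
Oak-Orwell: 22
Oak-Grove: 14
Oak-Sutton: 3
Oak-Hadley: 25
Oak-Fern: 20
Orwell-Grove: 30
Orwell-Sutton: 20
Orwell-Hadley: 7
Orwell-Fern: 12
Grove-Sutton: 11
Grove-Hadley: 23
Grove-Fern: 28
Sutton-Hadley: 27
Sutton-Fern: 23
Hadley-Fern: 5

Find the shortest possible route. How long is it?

With 6 stops there are 6!/2 = 360 distinct round trips (a route and its reverse cost the same).
Ridge - Oak - Orwell - Grove - Sutton - Hadley - Fern - Ridge: 17+22+30+11+27+5+18 = 130
Ridge - Oak - Orwell - Grove - Sutton - Fern - Hadley - Ridge: 17+22+30+11+23+5+13 = 121
Ridge - Oak - Orwell - Grove - Hadley - Sutton - Fern - Ridge: 17+22+30+23+27+23+18 = 160
Ridge - Oak - Orwell - Grove - Hadley - Fern - Sutton - Ridge: 17+22+30+23+5+23+14 = 134
Ridge - Oak - Orwell - Grove - Fern - Sutton - Hadley - Ridge: 17+22+30+28+23+27+13 = 160
Ridge - Oak - Orwell - Grove - Fern - Hadley - Sutton - Ridge: 17+22+30+28+5+27+14 = 143
Ridge - Oak - Orwell - Sutton - Grove - Hadley - Fern - Ridge: 17+22+20+11+23+5+18 = 116
Ridge - Oak - Orwell - Sutton - Grove - Fern - Hadley - Ridge: 17+22+20+11+28+5+13 = 116
… (352 more)
Ridge - Oak - Sutton - Grove - Hadley - Fern - Orwell - Ridge: 17+3+11+23+5+12+6 = 77  ← best
The minimum is 77.
One optimal route: Ridge → Oak → Sutton → Grove → Hadley → Fern → Orwell → Ridge (or its reverse).

Shortest round trip = 77 km.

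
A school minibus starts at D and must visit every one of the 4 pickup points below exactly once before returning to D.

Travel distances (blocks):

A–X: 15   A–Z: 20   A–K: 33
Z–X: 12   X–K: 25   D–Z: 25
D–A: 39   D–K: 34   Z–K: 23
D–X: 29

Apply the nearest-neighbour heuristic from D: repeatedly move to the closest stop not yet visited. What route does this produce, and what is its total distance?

119 blocks along D → Z → X → A → K → D.

From D: distances to unvisited — Z=25, X=29, K=34, A=39. Nearest is Z (25).
From Z: distances to unvisited — X=12, A=20, K=23. Nearest is X (12).
From X: distances to unvisited — A=15, K=25. Nearest is A (15).
From A: distances to unvisited — K=33. Nearest is K (33).
Return K→D: 34.
Total = 25 + 12 + 15 + 33 + 34 = 119.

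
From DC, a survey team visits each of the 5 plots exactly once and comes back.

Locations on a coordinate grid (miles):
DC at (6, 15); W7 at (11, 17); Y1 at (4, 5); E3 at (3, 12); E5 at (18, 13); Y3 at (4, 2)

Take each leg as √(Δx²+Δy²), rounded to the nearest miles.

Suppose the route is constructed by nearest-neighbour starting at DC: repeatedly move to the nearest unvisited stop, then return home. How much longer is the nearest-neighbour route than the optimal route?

DC: E3=4, W7=5, Y1=10, E5=12, Y3=13 ⇒ E3
E3: Y1=7, W7=9, Y3=10, E5=15 ⇒ Y1
Y1: Y3=3, W7=14, E5=16 ⇒ Y3
Y3: W7=17, E5=18 ⇒ W7
W7: E5=8 ⇒ E5
NN route DC → E3 → Y1 → Y3 → W7 → E5 → DC costs 51.
Optimal: DC → W7 → E5 → Y3 → Y1 → E3 → DC costs 45 (by enumerating all 60 distinct tours).
Excess = 51 − 45 = 6.

Excess over optimum: 6 miles.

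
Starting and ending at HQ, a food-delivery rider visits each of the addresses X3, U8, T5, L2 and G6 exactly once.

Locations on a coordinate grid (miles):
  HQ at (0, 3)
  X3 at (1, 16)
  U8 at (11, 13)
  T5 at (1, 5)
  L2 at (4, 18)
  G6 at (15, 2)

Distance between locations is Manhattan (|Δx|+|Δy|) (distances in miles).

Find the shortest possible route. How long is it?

HQ → X3 → U8 → T5 → L2 → G6 → HQ: 14+13+18+16+27+16 = 104
HQ → X3 → U8 → T5 → G6 → L2 → HQ: 14+13+18+17+27+19 = 108
HQ → X3 → U8 → L2 → T5 → G6 → HQ: 14+13+12+16+17+16 = 88
HQ → X3 → U8 → L2 → G6 → T5 → HQ: 14+13+12+27+17+3 = 86
HQ → X3 → U8 → G6 → T5 → L2 → HQ: 14+13+15+17+16+19 = 94
HQ → X3 → U8 → G6 → L2 → T5 → HQ: 14+13+15+27+16+3 = 88
HQ → X3 → T5 → U8 → L2 → G6 → HQ: 14+11+18+12+27+16 = 98
HQ → X3 → T5 → U8 → G6 → L2 → HQ: 14+11+18+15+27+19 = 104
HQ → X3 → T5 → L2 → U8 → G6 → HQ: 14+11+16+12+15+16 = 84
HQ → X3 → T5 → L2 → G6 → U8 → HQ: 14+11+16+27+15+21 = 104
HQ → X3 → T5 → G6 → U8 → L2 → HQ: 14+11+17+15+12+19 = 88
HQ → X3 → T5 → G6 → L2 → U8 → HQ: 14+11+17+27+12+21 = 102
HQ → X3 → L2 → U8 → T5 → G6 → HQ: 14+5+12+18+17+16 = 82
HQ → X3 → L2 → U8 → G6 → T5 → HQ: 14+5+12+15+17+3 = 66
… (46 more)
HQ → T5 → X3 → L2 → U8 → G6 → HQ: 3+11+5+12+15+16 = 62  ← best
The minimum is 62.
One optimal route: HQ → T5 → X3 → L2 → U8 → G6 → HQ (or its reverse).

62 miles — the shortest possible round trip.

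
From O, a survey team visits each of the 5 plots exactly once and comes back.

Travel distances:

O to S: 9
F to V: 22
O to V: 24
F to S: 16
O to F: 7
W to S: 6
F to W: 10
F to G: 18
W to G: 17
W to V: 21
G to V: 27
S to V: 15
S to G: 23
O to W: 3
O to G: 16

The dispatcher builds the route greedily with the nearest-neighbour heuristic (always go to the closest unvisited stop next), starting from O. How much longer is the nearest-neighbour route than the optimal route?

4 longer than the optimal tour.

O: W=3, F=7, S=9, G=16, V=24 ⇒ W
W: S=6, F=10, G=17, V=21 ⇒ S
S: V=15, F=16, G=23 ⇒ V
V: F=22, G=27 ⇒ F
F: G=18 ⇒ G
NN route O → W → S → V → F → G → O costs 80.
Optimal: O → F → G → V → S → W → O costs 76 (by enumerating all 60 distinct tours).
Excess = 80 − 76 = 4.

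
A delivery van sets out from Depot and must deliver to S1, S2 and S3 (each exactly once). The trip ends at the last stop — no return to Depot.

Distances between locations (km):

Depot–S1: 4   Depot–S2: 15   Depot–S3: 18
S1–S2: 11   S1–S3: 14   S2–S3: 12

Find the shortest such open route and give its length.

There are 3! = 6 possible orderings.
Depot → S1 → S2 → S3: 4+11+12 = 27
Depot → S1 → S3 → S2: 4+14+12 = 30
Depot → S2 → S1 → S3: 15+11+14 = 40
Depot → S2 → S3 → S1: 15+12+14 = 41
Depot → S3 → S1 → S2: 18+14+11 = 43
Depot → S3 → S2 → S1: 18+12+11 = 41
The minimum is 27.
One shortest path: Depot → S1 → S2 → S3.

27 km — the minimum one-way total.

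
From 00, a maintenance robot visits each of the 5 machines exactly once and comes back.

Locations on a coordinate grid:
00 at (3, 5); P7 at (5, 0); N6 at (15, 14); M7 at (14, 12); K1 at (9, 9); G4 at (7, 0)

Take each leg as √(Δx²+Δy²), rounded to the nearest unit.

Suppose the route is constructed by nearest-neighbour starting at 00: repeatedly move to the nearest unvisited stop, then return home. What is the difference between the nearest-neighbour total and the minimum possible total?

The nearest-neighbour route is 1 longer than optimal.

From 00: P7=5, G4=6, K1=7, M7=13, N6=15 → choose P7 (5).
From P7: G4=2, K1=10, M7=15, N6=17 → choose G4 (2).
From G4: K1=9, M7=14, N6=16 → choose K1 (9).
From K1: M7=6, N6=8 → choose M7 (6).
From M7: N6=2 → choose N6 (2).
NN route 00 → P7 → G4 → K1 → M7 → N6 → 00 costs 39.
Optimal: 00 → P7 → G4 → N6 → M7 → K1 → 00 costs 38 (by enumerating all 60 distinct tours).
Excess = 39 − 38 = 1.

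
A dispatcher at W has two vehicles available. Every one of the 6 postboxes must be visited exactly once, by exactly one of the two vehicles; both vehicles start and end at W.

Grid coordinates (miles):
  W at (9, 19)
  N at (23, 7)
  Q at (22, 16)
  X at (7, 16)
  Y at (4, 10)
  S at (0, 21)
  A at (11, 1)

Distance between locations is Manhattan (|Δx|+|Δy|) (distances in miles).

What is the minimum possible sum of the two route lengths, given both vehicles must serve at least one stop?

Check every non-empty split of the stops between the two vehicles; for each half take its own optimal tour:
  {N} + {Q, X, Y, S, A}: 52 + 88 = 140
  {Q} + {N, X, Y, S, A}: 32 + 90 = 122
  {N, Q} + {X, Y, S, A}: 52 + 66 = 118
  {X} + {N, Q, Y, S, A}: 10 + 86 = 96
  {N, X} + {Q, Y, S, A}: 56 + 84 = 140
  {Q, X} + {N, Y, S, A}: 36 + 86 = 122
  … (31 splits in total)
Best: vehicle 1 W → X → W = 10; vehicle 2 W → Q → N → A → Y → S → W = 86; combined 96.

Minimum combined distance: 96 miles.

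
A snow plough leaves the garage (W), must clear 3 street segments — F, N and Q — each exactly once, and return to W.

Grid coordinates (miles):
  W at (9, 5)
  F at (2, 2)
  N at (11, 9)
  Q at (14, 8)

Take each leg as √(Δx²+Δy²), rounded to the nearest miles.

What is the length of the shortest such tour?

There are 3 distinct closed tours to check (reversals are equivalent).
W - F - N - Q - W: 8+11+3+6 = 28
W - F - Q - N - W: 8+13+3+4 = 28
W - N - F - Q - W: 4+11+13+6 = 34
The minimum is 28.
One optimal route: W → F → N → Q → W (or its reverse).

Minimum total distance: 28 miles.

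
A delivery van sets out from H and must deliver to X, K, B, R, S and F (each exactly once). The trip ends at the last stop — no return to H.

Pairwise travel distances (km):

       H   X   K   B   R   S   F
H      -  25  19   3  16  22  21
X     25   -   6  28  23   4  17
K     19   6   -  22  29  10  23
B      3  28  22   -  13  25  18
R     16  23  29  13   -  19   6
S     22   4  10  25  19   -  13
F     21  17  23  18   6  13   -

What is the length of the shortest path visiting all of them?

There are 6! = 720 possible orderings.
H - X - K - B - R - S - F: 25+6+22+13+19+13 = 98
H - X - K - B - R - F - S: 25+6+22+13+6+13 = 85
H - X - K - B - S - R - F: 25+6+22+25+19+6 = 103
H - X - K - B - S - F - R: 25+6+22+25+13+6 = 97
H - X - K - B - F - R - S: 25+6+22+18+6+19 = 96
H - X - K - B - F - S - R: 25+6+22+18+13+19 = 103
H - X - K - R - B - S - F: 25+6+29+13+25+13 = 111
H - X - K - R - B - F - S: 25+6+29+13+18+13 = 104
… (712 more)
H - B - R - F - S - X - K: 3+13+6+13+4+6 = 45  ← best
The minimum is 45.
One shortest path: H → B → R → F → S → X → K.

45 km — the minimum one-way total.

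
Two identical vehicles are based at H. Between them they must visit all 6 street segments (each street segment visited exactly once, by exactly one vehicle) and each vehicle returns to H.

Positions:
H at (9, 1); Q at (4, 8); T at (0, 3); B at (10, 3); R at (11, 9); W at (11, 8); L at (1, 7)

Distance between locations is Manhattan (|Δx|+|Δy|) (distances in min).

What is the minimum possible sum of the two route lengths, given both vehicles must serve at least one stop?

Check every non-empty split of the stops between the two vehicles; for each half take its own optimal tour:
  {Q} + {T, B, R, W, L}: 24 + 38 = 62
  {T} + {Q, B, R, W, L}: 22 + 36 = 58
  {Q, T} + {B, R, W, L}: 32 + 36 = 68
  {B} + {Q, T, R, W, L}: 6 + 38 = 44
  {Q, B} + {T, R, W, L}: 26 + 38 = 64
  {T, B} + {Q, R, W, L}: 24 + 36 = 60
  … (31 splits in total)
Best: vehicle 1 H → B → H = 6; vehicle 2 H → T → L → Q → R → W → H = 38; combined 44.

Minimum combined distance: 44 min.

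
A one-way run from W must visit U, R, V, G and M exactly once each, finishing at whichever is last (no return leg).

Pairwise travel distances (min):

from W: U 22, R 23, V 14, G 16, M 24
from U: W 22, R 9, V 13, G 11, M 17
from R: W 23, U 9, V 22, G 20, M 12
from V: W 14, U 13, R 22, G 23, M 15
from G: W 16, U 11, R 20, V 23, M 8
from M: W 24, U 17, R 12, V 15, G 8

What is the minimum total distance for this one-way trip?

There are 5! = 120 possible orderings.
W → U → R → V → G → M: 22+9+22+23+8 = 84
W → U → R → V → M → G: 22+9+22+15+8 = 76
W → U → R → G → V → M: 22+9+20+23+15 = 89
W → U → R → G → M → V: 22+9+20+8+15 = 74
W → U → R → M → V → G: 22+9+12+15+23 = 81
W → U → R → M → G → V: 22+9+12+8+23 = 74
W → U → V → R → G → M: 22+13+22+20+8 = 85
W → U → V → R → M → G: 22+13+22+12+8 = 77
W → U → V → G → R → M: 22+13+23+20+12 = 90
W → U → V → G → M → R: 22+13+23+8+12 = 78
W → U → V → M → R → G: 22+13+15+12+20 = 82
W → U → V → M → G → R: 22+13+15+8+20 = 78
W → U → G → R → V → M: 22+11+20+22+15 = 90
W → U → G → R → M → V: 22+11+20+12+15 = 80
… (106 more)
W → V → U → R → M → G: 14+13+9+12+8 = 56  ← best
The minimum is 56.
One shortest path: W → V → U → R → M → G.

Minimum one-way distance = 56 min.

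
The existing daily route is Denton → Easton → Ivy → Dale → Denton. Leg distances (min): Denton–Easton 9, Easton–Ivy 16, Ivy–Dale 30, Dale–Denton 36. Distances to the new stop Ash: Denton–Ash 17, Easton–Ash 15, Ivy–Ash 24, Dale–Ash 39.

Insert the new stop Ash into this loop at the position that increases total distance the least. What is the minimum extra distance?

Adding 20 min by placing Ash on the Dale–Denton leg.

Insertion cost between consecutive stops i–j is d(i,Ash) + d(Ash,j) − d(i,j):
  between Denton and Easton: 17 + 15 − 9 = 23
  between Easton and Ivy: 15 + 24 − 16 = 23
  between Ivy and Dale: 24 + 39 − 30 = 33
  between Dale and Denton: 39 + 17 − 36 = 20
Cheapest insertion is between Dale and Denton, adding 20.
New total = 91 + 20 = 111.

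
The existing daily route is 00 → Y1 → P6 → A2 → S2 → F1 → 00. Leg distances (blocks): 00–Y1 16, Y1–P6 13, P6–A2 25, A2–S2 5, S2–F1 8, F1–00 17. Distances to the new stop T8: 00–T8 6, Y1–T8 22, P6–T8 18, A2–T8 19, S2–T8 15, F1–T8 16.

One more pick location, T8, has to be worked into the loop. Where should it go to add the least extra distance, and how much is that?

Insertion cost between consecutive stops i–j is d(i,T8) + d(T8,j) − d(i,j):
  between 00 and Y1: 6 + 22 − 16 = 12
  between Y1 and P6: 22 + 18 − 13 = 27
  between P6 and A2: 18 + 19 − 25 = 12
  between A2 and S2: 19 + 15 − 5 = 29
  between S2 and F1: 15 + 16 − 8 = 23
  between F1 and 00: 16 + 6 − 17 = 5
Cheapest insertion is between F1 and 00, adding 5.
New total = 84 + 5 = 89.

Minimum extra distance: 5 blocks, inserting T8 between F1 and 00.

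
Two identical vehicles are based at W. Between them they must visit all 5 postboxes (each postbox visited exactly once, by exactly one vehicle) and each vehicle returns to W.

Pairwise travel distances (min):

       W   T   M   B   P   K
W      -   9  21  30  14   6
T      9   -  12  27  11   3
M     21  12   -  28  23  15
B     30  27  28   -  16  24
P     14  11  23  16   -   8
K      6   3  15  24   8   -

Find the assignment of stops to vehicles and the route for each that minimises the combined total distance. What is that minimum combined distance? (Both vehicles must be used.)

Try each way of splitting the stops between the two vehicles (each non-empty) and, for each split, find the best tour for each vehicle:
  {T} + {M, B, P, K}: 18 + 79 = 97
  {M} + {T, B, P, K}: 42 + 66 = 108
  {T, M} + {B, P, K}: 42 + 60 = 102
  {B} + {T, M, P, K}: 60 + 58 = 118
  {T, B} + {M, P, K}: 66 + 58 = 124
  {M, B} + {T, P, K}: 79 + 34 = 113
  … (15 splits in total)
  {T, M, B, P} + {K}: 79 + 12 = 91  ← best
Best: vehicle 1 W → T → M → B → P → W = 79; vehicle 2 W → K → W = 12; combined 91.

Minimum combined distance: 91 min.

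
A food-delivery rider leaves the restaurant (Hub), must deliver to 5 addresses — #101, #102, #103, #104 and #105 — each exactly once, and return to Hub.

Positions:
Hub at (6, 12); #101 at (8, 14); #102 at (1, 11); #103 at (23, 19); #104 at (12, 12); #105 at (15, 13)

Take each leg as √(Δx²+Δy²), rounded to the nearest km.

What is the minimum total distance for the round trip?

48 km — the shortest possible round trip.

There are 60 distinct closed tours to check (reversals are equivalent).
Hub - #101 - #102 - #103 - #104 - #105 - Hub: 3+8+23+13+3+9 = 59
Hub - #101 - #102 - #103 - #105 - #104 - Hub: 3+8+23+10+3+6 = 53
Hub - #101 - #102 - #104 - #103 - #105 - Hub: 3+8+11+13+10+9 = 54
Hub - #101 - #102 - #104 - #105 - #103 - Hub: 3+8+11+3+10+18 = 53
Hub - #101 - #102 - #105 - #103 - #104 - Hub: 3+8+14+10+13+6 = 54
Hub - #101 - #102 - #105 - #104 - #103 - Hub: 3+8+14+3+13+18 = 59
Hub - #101 - #103 - #102 - #104 - #105 - Hub: 3+16+23+11+3+9 = 65
Hub - #101 - #103 - #102 - #105 - #104 - Hub: 3+16+23+14+3+6 = 65
Hub - #101 - #103 - #104 - #102 - #105 - Hub: 3+16+13+11+14+9 = 66
Hub - #101 - #103 - #104 - #105 - #102 - Hub: 3+16+13+3+14+5 = 54
Hub - #101 - #103 - #105 - #102 - #104 - Hub: 3+16+10+14+11+6 = 60
Hub - #101 - #103 - #105 - #104 - #102 - Hub: 3+16+10+3+11+5 = 48
Hub - #101 - #104 - #102 - #103 - #105 - Hub: 3+4+11+23+10+9 = 60
Hub - #101 - #104 - #102 - #105 - #103 - Hub: 3+4+11+14+10+18 = 60
… (46 more)
The minimum is 48.
One optimal route: Hub → #101 → #103 → #105 → #104 → #102 → Hub (or its reverse).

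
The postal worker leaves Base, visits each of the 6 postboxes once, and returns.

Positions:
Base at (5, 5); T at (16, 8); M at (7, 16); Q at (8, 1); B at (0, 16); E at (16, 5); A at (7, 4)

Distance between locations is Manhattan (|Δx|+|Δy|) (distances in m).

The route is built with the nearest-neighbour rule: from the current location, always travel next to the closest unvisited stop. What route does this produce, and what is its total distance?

At Base the remaining stops are A 3, Q 7, E 11, M 13, T 14, B 16; go to A.
At A the remaining stops are Q 4, E 10, M 12, T 13, B 19; go to Q.
At Q the remaining stops are E 12, T 15, M 16, B 23; go to E.
At E the remaining stops are T 3, M 20, B 27; go to T.
At T the remaining stops are M 17, B 24; go to M.
At M the remaining stops are B 7; go to B.
Return B→Base: 16.
Total = 3 + 4 + 12 + 3 + 17 + 7 + 16 = 62.

Nearest-neighbour total = 62 m; route Base → A → Q → E → T → M → B → Base.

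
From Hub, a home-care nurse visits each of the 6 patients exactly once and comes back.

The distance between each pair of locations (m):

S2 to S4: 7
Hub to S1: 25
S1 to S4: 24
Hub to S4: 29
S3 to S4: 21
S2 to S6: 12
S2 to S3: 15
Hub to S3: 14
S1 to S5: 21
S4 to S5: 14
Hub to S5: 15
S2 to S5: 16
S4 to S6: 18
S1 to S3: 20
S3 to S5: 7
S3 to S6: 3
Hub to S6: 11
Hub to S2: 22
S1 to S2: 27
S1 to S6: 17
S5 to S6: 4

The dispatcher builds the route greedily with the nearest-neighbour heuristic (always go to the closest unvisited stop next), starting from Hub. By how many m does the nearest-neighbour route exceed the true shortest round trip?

From Hub: S6=11, S3=14, S5=15, S2=22, S1=25, S4=29 → choose S6 (11).
From S6: S3=3, S5=4, S2=12, S1=17, S4=18 → choose S3 (3).
From S3: S5=7, S2=15, S1=20, S4=21 → choose S5 (7).
From S5: S4=14, S2=16, S1=21 → choose S4 (14).
From S4: S2=7, S1=24 → choose S2 (7).
From S2: S1=27 → choose S1 (27).
NN route Hub → S6 → S3 → S5 → S4 → S2 → S1 → Hub costs 94.
Optimal: Hub → S1 → S4 → S2 → S3 → S5 → S6 → Hub costs 93 (by enumerating all 360 distinct tours).
Excess = 94 − 93 = 1.

Excess over optimum: 1 m.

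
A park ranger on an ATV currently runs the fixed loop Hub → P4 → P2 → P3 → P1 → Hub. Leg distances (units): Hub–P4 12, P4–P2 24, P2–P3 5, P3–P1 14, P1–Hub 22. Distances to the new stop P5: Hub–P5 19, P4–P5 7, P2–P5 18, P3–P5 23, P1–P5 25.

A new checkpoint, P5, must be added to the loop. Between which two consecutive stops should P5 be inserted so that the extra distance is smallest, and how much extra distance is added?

Insertion cost between consecutive stops i–j is d(i,P5) + d(P5,j) − d(i,j):
  between Hub and P4: 19 + 7 − 12 = 14
  between P4 and P2: 7 + 18 − 24 = 1
  between P2 and P3: 18 + 23 − 5 = 36
  between P3 and P1: 23 + 25 − 14 = 34
  between P1 and Hub: 25 + 19 − 22 = 22
Cheapest insertion is between P4 and P2, adding 1.
New total = 77 + 1 = 78.

+1 — insert P5 between P4 and P2.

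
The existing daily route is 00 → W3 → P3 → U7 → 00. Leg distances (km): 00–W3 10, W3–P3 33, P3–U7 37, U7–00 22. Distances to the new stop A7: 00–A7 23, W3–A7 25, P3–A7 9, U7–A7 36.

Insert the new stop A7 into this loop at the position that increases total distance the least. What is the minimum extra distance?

+1 km — insert A7 between W3 and P3.

Insertion cost between consecutive stops i–j is d(i,A7) + d(A7,j) − d(i,j):
  between 00 and W3: 23 + 25 − 10 = 38
  between W3 and P3: 25 + 9 − 33 = 1
  between P3 and U7: 9 + 36 − 37 = 8
  between U7 and 00: 36 + 23 − 22 = 37
Cheapest insertion is between W3 and P3, adding 1.
New total = 102 + 1 = 103.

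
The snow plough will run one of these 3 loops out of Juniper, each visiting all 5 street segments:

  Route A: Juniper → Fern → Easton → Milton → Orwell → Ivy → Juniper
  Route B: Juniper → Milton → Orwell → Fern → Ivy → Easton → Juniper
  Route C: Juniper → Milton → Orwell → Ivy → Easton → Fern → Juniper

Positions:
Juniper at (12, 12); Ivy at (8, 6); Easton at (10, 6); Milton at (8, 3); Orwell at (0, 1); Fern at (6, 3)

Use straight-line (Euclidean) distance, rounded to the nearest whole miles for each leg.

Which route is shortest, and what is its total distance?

Route A: 11 + 5 + 4 + 8 + 9 + 7 = 44
Route B: 10 + 8 + 6 + 4 + 2 + 6 = 36
Route C: 10 + 8 + 9 + 2 + 5 + 11 = 45

Shortest is Route B, total 36 miles.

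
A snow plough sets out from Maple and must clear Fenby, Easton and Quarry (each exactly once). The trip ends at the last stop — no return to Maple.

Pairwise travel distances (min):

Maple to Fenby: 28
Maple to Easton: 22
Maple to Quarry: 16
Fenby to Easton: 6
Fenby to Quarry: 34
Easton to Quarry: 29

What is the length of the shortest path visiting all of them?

There are 3! = 6 possible orderings.
Maple→Fenby→Easton→Quarry: 28+6+29 = 63
Maple→Fenby→Quarry→Easton: 28+34+29 = 91
Maple→Easton→Fenby→Quarry: 22+6+34 = 62
Maple→Easton→Quarry→Fenby: 22+29+34 = 85
Maple→Quarry→Fenby→Easton: 16+34+6 = 56
Maple→Quarry→Easton→Fenby: 16+29+6 = 51
The minimum is 51.
One shortest path: Maple → Quarry → Easton → Fenby.

51 min — the minimum one-way total.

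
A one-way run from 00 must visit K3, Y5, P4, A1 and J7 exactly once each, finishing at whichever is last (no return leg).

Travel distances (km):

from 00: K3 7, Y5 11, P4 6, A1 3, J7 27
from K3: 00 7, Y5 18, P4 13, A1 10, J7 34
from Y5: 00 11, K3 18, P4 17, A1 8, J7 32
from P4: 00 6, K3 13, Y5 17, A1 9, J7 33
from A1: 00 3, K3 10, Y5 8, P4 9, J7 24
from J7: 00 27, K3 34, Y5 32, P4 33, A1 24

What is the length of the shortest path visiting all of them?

There are 5! = 120 possible orderings.
00 → K3 → Y5 → P4 → A1 → J7: 7+18+17+9+24 = 75
00 → K3 → Y5 → P4 → J7 → A1: 7+18+17+33+24 = 99
00 → K3 → Y5 → A1 → P4 → J7: 7+18+8+9+33 = 75
00 → K3 → Y5 → A1 → J7 → P4: 7+18+8+24+33 = 90
00 → K3 → Y5 → J7 → P4 → A1: 7+18+32+33+9 = 99
00 → K3 → Y5 → J7 → A1 → P4: 7+18+32+24+9 = 90
00 → K3 → P4 → Y5 → A1 → J7: 7+13+17+8+24 = 69
00 → K3 → P4 → Y5 → J7 → A1: 7+13+17+32+24 = 93
00 → K3 → P4 → A1 → Y5 → J7: 7+13+9+8+32 = 69
00 → K3 → P4 → A1 → J7 → Y5: 7+13+9+24+32 = 85
00 → K3 → P4 → J7 → Y5 → A1: 7+13+33+32+8 = 93
00 → K3 → P4 → J7 → A1 → Y5: 7+13+33+24+8 = 85
00 → K3 → A1 → Y5 → P4 → J7: 7+10+8+17+33 = 75
00 → K3 → A1 → Y5 → J7 → P4: 7+10+8+32+33 = 90
… (106 more)
The minimum is 69.
One shortest path: 00 → K3 → P4 → Y5 → A1 → J7.

Minimum one-way distance = 69 km.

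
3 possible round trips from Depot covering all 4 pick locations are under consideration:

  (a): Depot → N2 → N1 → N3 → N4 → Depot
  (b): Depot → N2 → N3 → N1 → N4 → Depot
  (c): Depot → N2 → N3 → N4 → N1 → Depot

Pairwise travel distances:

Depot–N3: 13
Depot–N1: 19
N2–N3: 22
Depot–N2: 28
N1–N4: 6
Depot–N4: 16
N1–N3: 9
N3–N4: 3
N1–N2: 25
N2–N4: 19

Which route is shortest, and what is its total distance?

(a): 28 + 25 + 9 + 3 + 16 = 81
(b): 28 + 22 + 9 + 6 + 16 = 81
(c): 28 + 22 + 3 + 6 + 19 = 78

Shortest is (c), total 78.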